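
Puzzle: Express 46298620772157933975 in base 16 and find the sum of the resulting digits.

150

46298620772157933975 in base 16 is 28285BE4AAAFEC997.
Digit sum: 2+8+2+8+5+11+14+4+10+10+10+15+14+12+9+9+7 = 150.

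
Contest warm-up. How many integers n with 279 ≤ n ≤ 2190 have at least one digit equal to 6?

524

The integers in [279, 2190] that have at least one digit equal to 6: 286, 296, 306, 316, 326, 336, …, 2176, 2186.
524 qualify.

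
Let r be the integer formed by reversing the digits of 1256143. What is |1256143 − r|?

2160378

Reverse of 1256143 is 3416521.
|1256143 − 3416521| = 2160378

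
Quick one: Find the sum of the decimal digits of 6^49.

162

6^49 = 134713546244127343440523266742756048896
Sum of its 39 digits: 162.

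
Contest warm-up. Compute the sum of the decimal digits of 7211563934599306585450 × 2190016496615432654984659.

232

7211563934599306585450 × 2190016496615432654984659 = 15793443983169378511158998593921789907422611550
Sum of its 47 digits: 232.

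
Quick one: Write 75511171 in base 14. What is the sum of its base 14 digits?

34

75511171 in base 14 is A058911.
Digit sum: 10+0+5+8+9+1+1 = 34.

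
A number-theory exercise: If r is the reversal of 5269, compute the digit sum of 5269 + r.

26

Reversal of 5269 is 9625; 5269 + 9625 = 14894.
Digit sum of 14894: 1+4+8+9+4 = 26.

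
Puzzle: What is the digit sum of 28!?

90

28! = 304888344611713860501504000000
Sum of its 30 digits: 90.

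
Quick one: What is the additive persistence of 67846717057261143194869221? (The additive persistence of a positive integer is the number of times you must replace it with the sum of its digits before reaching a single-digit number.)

2

67846717057261143194869221 → 117 → 9 (2 steps)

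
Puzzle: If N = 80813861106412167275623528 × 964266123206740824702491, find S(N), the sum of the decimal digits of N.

218

80813861106412167275623528 × 964266123206740824702491 = 77926068550448075271425185000834777094127119808248
Sum of its 50 digits: 218.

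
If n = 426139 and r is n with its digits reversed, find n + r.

1357763

Reverse of 426139 is 931624.
426139 + 931624 = 1357763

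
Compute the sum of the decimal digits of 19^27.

127

19^27 = 33600614943460448322716069311260139
Sum of its 35 digits: 127.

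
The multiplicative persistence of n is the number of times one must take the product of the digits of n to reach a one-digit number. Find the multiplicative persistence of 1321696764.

1321696764 → 326592 → 3240 → 0 (3 steps)

3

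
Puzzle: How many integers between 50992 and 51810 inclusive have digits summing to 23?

45

The integers in [50992, 51810] that have digits summing to 23: 51089, 51098, 51179, 51188, 51197, 51269, …, 51791, 51809.
45 qualify.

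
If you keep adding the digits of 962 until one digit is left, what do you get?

9+6+2 = 17
1+7 = 8

8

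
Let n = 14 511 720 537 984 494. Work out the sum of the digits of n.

74

1+4+5+1+1+7+2+0+5+3+7+9+8+4+4+9+4 = 74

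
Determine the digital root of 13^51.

1

The digital root of n equals n mod 9 (or 9 when 9 | n), so we need 13^51 mod 9.
13^51 ≡ 1 (mod 9), so the digital root is 1.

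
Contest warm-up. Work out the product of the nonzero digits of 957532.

9450

9×5×7×5×3×2 = 9450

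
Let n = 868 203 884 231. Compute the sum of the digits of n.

53

8+6+8+2+0+3+8+8+4+2+3+1 = 53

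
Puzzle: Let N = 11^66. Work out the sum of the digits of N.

325

11^66 = 539407797827634189900210968137750826278309533633974732577186113975161
Sum of its 69 digits: 325.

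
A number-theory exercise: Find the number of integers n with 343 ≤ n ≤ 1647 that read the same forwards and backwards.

72

The integers in [343, 1647] that read the same forwards and backwards: 343, 353, 363, 373, 383, 393, …, 1441, 1551.
72 qualify.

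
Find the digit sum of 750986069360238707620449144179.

137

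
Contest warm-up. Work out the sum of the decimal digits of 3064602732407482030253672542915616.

3+0+6+4+6+0+2+7+3+2+4+0+7+4+8+2+0+3+0+2+5+3+6+7+2+5+4+2+9+1+5+6+1+6 = 125

125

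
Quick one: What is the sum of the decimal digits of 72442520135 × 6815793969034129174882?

72442520135 × 6815793969034129174882 = 493753291837766469253580221249070
Sum of its 33 digits: 149.

149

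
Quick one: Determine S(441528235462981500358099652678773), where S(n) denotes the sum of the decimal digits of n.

154

4+4+1+5+2+8+2+3+5+4+6+2+9+8+1+5+0+0+3+5+8+0+9+9+6+5+2+6+7+8+7+7+3 = 154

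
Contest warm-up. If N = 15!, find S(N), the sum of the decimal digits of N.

15! = 1307674368000
Sum of its 13 digits: 45.

45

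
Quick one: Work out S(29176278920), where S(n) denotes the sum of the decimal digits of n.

53

2+9+1+7+6+2+7+8+9+2+0 = 53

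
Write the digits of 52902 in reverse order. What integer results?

Reversing 52902 gives 20925.

20925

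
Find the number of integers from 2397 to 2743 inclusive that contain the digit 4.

The integers in [2397, 2743] that contain the digit 4: 2400, 2401, 2402, 2403, 2404, 2405, …, 2742, 2743.
146 qualify.

146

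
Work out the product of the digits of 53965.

5×3×9×6×5 = 4050

4050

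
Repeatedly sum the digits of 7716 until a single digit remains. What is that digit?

3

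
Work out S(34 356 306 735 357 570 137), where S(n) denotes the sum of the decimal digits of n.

3+4+3+5+6+3+0+6+7+3+5+3+5+7+5+7+0+1+3+7 = 83

83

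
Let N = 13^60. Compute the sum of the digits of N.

298

13^60 = 6864377172744689378196133203444067624537070830997366604446306636401
Sum of its 67 digits: 298.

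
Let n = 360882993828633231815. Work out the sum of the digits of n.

3+6+0+8+8+2+9+9+3+8+2+8+6+3+3+2+3+1+8+1+5 = 98

98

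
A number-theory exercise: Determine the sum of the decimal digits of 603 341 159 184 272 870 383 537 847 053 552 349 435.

167

6+0+3+3+4+1+1+5+9+1+8+4+2+7+2+8+7+0+3+8+3+5+3+7+8+4+7+0+5+3+5+5+2+3+4+9+4+3+5 = 167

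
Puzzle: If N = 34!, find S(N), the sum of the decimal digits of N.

34! = 295232799039604140847618609643520000000
Sum of its 39 digits: 144.

144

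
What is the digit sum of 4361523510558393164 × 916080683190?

4361523510558393164 × 916080683190 = 3995507437301579988065745713160
Sum of its 31 digits: 147.

147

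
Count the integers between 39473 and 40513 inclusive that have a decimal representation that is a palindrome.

The integers in [39473, 40513] that have a decimal representation that is a palindrome: 39493, 39593, 39693, 39793, 39893, 39993, …, 40404, 40504.
12 qualify.

12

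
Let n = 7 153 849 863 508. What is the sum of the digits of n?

67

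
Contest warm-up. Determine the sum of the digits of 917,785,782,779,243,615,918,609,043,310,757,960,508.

189

9+1+7+7+8+5+7+8+2+7+7+9+2+4+3+6+1+5+9+1+8+6+0+9+0+4+3+3+1+0+7+5+7+9+6+0+5+0+8 = 189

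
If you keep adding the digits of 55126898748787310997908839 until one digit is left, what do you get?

7

5+5+1+2+6+8+9+8+7+4+8+7+8+7+3+1+0+9+9+7+9+0+8+8+3+9 = 151
1+5+1 = 7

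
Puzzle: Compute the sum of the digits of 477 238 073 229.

54

4+7+7+2+3+8+0+7+3+2+2+9 = 54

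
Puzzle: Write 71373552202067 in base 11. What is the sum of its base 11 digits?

71373552202067 in base 11 is 20818398571375.
Digit sum: 2+0+8+1+8+3+9+8+5+7+1+3+7+5 = 67.

67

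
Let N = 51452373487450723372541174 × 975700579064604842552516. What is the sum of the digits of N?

51452373487450723372541174 × 975700579064604842552516 = 50202110605953992516667258729200799559667467293784
Sum of its 50 digits: 238.

238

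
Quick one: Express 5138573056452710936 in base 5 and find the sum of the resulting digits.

52

5138573056452710936 in base 5 is 321101141021424103343222221.
Digit sum: 3+2+1+1+0+1+1+4+1+0+2+1+4+2+4+1+0+3+3+4+3+2+2+2+2+2+1 = 52.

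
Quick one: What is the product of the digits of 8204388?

0

8×2×0×4×3×8×8 = 0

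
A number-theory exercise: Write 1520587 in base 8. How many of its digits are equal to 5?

1520587 in base 8 is 5631713.
The digit 5 appears 1 time.

1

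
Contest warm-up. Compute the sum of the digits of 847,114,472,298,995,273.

92

8+4+7+1+1+4+4+7+2+2+9+8+9+9+5+2+7+3 = 92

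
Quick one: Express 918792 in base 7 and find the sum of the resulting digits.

24

918792 in base 7 is 10544460.
Digit sum: 1+0+5+4+4+4+6+0 = 24.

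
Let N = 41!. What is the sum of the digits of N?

41! = 33452526613163807108170062053440751665152000000000
Sum of its 50 digits: 144.

144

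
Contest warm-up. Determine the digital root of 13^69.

1

The digital root of n equals n mod 9 (or 9 when 9 | n), so we need 13^69 mod 9.
13^69 ≡ 1 (mod 9), so the digital root is 1.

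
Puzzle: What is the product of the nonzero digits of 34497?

3024

3×4×4×9×7 = 3024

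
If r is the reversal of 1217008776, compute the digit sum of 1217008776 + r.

60

Reversal of 1217008776 is 6778007121; 1217008776 + 6778007121 = 7995015897.
Digit sum of 7995015897: 7+9+9+5+0+1+5+8+9+7 = 60.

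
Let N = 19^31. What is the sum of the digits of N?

199

19^31 = 4378865740046709085864680868712732574619
Sum of its 40 digits: 199.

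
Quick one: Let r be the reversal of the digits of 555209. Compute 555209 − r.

-347346

Reverse of 555209 is 902555.
555209 − 902555 = -347346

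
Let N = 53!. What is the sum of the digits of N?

53! = 4274883284060025564298013753389399649690343788366813724672000000000000
Sum of its 70 digits: 279.

279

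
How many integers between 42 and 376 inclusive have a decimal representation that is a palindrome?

34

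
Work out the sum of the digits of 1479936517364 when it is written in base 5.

40

1479936517364 in base 5 is 143221402222023424.
Digit sum: 1+4+3+2+2+1+4+0+2+2+2+2+0+2+3+4+2+4 = 40.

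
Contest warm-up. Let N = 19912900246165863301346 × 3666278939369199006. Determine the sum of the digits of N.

195

19912900246165863301346 × 3666278939369199006 = 73006246794277643099939442193882821662076
Sum of its 41 digits: 195.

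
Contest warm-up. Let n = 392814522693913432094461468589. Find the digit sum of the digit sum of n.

5

First digit sum: 140.
1+4+0 = 5.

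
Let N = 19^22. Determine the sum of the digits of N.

127

19^22 = 13569980418174090907801371961
Sum of its 29 digits: 127.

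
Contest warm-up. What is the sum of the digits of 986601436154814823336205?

98

9+8+6+6+0+1+4+3+6+1+5+4+8+1+4+8+2+3+3+3+6+2+0+5 = 98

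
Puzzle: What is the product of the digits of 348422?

3×4×8×4×2×2 = 1536

1536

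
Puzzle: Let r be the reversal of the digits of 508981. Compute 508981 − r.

Reverse of 508981 is 189805.
508981 − 189805 = 319176

319176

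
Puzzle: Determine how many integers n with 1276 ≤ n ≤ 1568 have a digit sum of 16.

24

The integers in [1276, 1568] that have a digit sum of 16: 1276, 1285, 1294, 1339, 1348, 1357, …, 1555, 1564.
24 qualify.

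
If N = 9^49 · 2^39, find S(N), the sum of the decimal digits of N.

306

9^49 · 2^39 = 31481309818845164758798653666397233939590390858949624594432
Sum of its 59 digits: 306.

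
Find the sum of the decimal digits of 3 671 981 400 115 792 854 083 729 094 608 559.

3+6+7+1+9+8+1+4+0+0+1+1+5+7+9+2+8+5+4+0+8+3+7+2+9+0+9+4+6+0+8+5+5+9 = 156

156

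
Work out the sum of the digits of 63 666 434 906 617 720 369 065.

6+3+6+6+6+4+3+4+9+0+6+6+1+7+7+2+0+3+6+9+0+6+5 = 105

105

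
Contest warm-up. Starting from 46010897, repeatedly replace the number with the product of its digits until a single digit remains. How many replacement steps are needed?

1

46010897 → 0 (1 step)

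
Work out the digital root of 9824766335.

8

9+8+2+4+7+6+6+3+3+5 = 53
5+3 = 8
(Equivalently, 9824766335 mod 9 = 8.)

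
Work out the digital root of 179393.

1+7+9+3+9+3 = 32
3+2 = 5

5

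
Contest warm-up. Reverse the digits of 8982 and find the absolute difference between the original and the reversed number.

6084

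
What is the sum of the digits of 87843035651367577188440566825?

8+7+8+4+3+0+3+5+6+5+1+3+6+7+5+7+7+1+8+8+4+4+0+5+6+6+8+2+5 = 142

142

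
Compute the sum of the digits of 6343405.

25

6+3+4+3+4+0+5 = 25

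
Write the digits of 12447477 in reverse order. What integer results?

77474421

Reversing 12447477 gives 77474421.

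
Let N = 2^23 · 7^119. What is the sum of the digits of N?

452

2^23 · 7^119 = 309283436313563321692824540927811023244553336121315839486421674028646542681015507538443751064310775958994944
Sum of its 108 digits: 452.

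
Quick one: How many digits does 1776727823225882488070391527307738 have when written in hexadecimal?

28

1776727823225882488070391527307738 in base 16 is 5799753927EF2760B1523886F9DA, which has 28 digits.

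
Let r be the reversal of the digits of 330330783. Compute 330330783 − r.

-56702250

Reverse of 330330783 is 387033033.
330330783 − 387033033 = -56702250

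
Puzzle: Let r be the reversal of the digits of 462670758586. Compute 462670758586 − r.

Reverse of 462670758586 is 685857076264.
462670758586 − 685857076264 = -223186317678

-223186317678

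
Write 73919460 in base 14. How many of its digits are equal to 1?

1

73919460 in base 14 is 9B62816.
The digit 1 appears 1 time.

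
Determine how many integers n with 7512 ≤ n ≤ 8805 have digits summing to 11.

10

The integers in [7512, 8805] that have digits summing to 11: 8003, 8012, 8021, 8030, 8102, 8111, 8120, 8201, 8210, 8300.
10 qualify.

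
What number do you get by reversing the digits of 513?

Reversing 513 gives 315.

315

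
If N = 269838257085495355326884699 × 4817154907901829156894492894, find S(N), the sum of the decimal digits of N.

269838257085495355326884699 × 4817154907901829156894492894 = 1299852684459069477323902916439753271018387454412828906
Sum of its 55 digits: 261.

261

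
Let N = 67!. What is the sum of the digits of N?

67! = 36471110918188685288249859096605464427167635314049524593701628500267962436943872000000000000000
Sum of its 95 digits: 369.

369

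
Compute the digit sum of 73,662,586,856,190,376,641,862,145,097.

141

7+3+6+6+2+5+8+6+8+5+6+1+9+0+3+7+6+6+4+1+8+6+2+1+4+5+0+9+7 = 141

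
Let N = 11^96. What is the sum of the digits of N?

11^96 = 9412343651268540526001186511911506574868063110469548823950876000379062365652829504091329792873336961
Sum of its 100 digits: 424.

424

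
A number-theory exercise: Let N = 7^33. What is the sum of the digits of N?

7^33 = 7730993719707444524137094407
Sum of its 28 digits: 127.

127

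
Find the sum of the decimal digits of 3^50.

3^50 = 717897987691852588770249
Sum of its 24 digits: 144.

144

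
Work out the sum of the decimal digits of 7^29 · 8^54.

346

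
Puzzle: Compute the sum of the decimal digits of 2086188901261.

52

2+0+8+6+1+8+8+9+0+1+2+6+1 = 52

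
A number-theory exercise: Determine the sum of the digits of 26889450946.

61

2+6+8+8+9+4+5+0+9+4+6 = 61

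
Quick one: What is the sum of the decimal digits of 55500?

15

5+5+5+0+0 = 15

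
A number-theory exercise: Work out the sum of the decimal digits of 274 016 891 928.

57

2+7+4+0+1+6+8+9+1+9+2+8 = 57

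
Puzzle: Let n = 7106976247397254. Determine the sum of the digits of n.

79

7+1+0+6+9+7+6+2+4+7+3+9+7+2+5+4 = 79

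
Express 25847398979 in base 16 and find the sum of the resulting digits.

29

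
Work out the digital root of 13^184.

The digital root of n equals n mod 9 (or 9 when 9 | n), so we need 13^184 mod 9.
13^184 ≡ 4 (mod 9), so the digital root is 4.

4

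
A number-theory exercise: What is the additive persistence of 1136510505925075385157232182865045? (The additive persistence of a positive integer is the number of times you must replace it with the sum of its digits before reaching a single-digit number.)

2

1136510505925075385157232182865045 → 130 → 4 (2 steps)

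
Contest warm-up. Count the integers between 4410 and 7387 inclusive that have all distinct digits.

1504

The integers in [4410, 7387] that have all distinct digits: 4501, 4502, 4503, 4506, 4507, 4508, …, 7385, 7386.
1504 qualify.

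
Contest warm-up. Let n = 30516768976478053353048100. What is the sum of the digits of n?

3+0+5+1+6+7+6+8+9+7+6+4+7+8+0+5+3+3+5+3+0+4+8+1+0+0 = 109

109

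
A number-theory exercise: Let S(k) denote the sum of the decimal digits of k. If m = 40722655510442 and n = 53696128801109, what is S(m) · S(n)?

S(40722655510442) = 4+0+7+2+2+6+5+5+5+1+0+4+4+2 = 47.
S(53696128801109) = 5+3+6+9+6+1+2+8+8+0+1+1+0+9 = 59.
47 · 59 = 2773.

2773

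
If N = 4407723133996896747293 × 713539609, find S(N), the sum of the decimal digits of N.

107

4407723133996896747293 × 713539609 = 3145085041612400312276819028437
Sum of its 31 digits: 107.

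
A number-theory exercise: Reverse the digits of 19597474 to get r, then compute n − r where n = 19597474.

Reverse of 19597474 is 47479591.
19597474 − 47479591 = -27882117

-27882117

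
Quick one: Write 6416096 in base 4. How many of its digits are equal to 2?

4

6416096 in base 4 is 120132123200.
The digit 2 appears 4 times.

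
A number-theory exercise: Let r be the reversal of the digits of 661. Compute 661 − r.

Reverse of 661 is 166.
661 − 166 = 495

495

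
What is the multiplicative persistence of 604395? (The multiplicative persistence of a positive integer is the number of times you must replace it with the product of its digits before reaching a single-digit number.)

604395 → 0 (1 step)

1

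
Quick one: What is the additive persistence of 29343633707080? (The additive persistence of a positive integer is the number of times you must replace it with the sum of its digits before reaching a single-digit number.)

29343633707080 → 55 → 10 → 1 (3 steps)

3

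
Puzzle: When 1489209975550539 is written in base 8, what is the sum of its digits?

67

1489209975550539 in base 8 is 52246666745531113.
Digit sum: 5+2+2+4+6+6+6+6+7+4+5+5+3+1+1+1+3 = 67.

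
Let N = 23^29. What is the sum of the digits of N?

23^29 = 3091058643093537522799545838540043339063
Sum of its 40 digits: 173.

173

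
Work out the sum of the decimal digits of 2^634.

2^634 = 71288134650346800291268306339067051951456695425758748915299883092176174487635584164154887676833928121541286087087412614229511011271491218722697833120659596691437416786879139845044909253853184
Sum of its 191 digits: 880.

880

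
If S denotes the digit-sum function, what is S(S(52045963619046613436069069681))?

11

First digit sum: 128.
1+2+8 = 11.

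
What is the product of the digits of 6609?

6×6×0×9 = 0

0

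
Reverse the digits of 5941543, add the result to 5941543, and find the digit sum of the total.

Reversal of 5941543 is 3451495; 5941543 + 3451495 = 9393038.
Digit sum of 9393038: 9+3+9+3+0+3+8 = 35.

35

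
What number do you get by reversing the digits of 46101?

Reversing 46101 gives 10164.

10164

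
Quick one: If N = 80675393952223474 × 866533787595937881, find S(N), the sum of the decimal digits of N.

153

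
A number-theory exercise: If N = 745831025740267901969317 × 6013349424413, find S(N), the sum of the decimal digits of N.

173

745831025740267901969317 × 6013349424413 = 4484942569344597375543611491136735921
Sum of its 37 digits: 173.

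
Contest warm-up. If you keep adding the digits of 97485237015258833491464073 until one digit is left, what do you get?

1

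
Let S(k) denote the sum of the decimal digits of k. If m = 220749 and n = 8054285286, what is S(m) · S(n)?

S(220749) = 2+2+0+7+4+9 = 24.
S(8054285286) = 8+0+5+4+2+8+5+2+8+6 = 48.
24 · 48 = 1152.

1152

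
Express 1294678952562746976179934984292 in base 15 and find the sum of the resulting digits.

1294678952562746976179934984292 in base 15 is 51D94A9E2B2C22297E79D057E7.
Digit sum: 5+1+13+9+4+10+9+14+2+11+2+12+2+2+2+9+7+14+7+9+13+0+5+7+14+7 = 190.

190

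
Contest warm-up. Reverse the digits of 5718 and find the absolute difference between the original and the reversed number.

2457

Reverse of 5718 is 8175.
|5718 − 8175| = 2457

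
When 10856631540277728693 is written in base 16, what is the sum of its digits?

138

10856631540277728693 in base 16 is 96AA80DD6F8E55B5.
Digit sum: 9+6+10+10+8+0+13+13+6+15+8+14+5+5+11+5 = 138.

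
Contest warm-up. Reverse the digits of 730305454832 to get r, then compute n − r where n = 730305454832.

Reverse of 730305454832 is 238454503037.
730305454832 − 238454503037 = 491850951795

491850951795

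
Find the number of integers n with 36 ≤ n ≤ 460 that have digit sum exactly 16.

21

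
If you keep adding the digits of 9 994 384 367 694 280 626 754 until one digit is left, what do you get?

4

9+9+9+4+3+8+4+3+6+7+6+9+4+2+8+0+6+2+6+7+5+4 = 121
1+2+1 = 4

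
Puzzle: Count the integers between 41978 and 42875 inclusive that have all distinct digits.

293

The integers in [41978, 42875] that have all distinct digits: 41978, 41980, 41982, 41983, 41985, 41986, …, 42873, 42875.
293 qualify.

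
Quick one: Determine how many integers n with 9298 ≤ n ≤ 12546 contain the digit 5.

898

The integers in [9298, 12546] that contain the digit 5: 9305, 9315, 9325, 9335, 9345, 9350, …, 12545, 12546.
898 qualify.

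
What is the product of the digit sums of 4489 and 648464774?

1250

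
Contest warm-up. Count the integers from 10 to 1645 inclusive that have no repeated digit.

1034

The integers in [10, 1645] that have no repeated digit: 10, 12, 13, 14, 15, 16, …, 1643, 1645.
1034 qualify.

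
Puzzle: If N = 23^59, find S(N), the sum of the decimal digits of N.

326

23^59 = 219756801305995011868741136319862577205018109070321830013486322196049230779513287
Sum of its 81 digits: 326.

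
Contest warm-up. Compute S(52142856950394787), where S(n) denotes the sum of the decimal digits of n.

85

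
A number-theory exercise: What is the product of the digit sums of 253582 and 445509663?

S(253582) = 2+5+3+5+8+2 = 25.
S(445509663) = 4+4+5+5+0+9+6+6+3 = 42.
25 · 42 = 1050.

1050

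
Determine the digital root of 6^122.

9

The digital root of n equals n mod 9 (or 9 when 9 | n), so we need 6^122 mod 9.
6^122 ≡ 0 (mod 9), so the digital root is 9.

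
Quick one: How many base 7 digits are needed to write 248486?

7

248486 in base 7 is 2053310, which has 7 digits.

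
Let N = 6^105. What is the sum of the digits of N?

6^105 = 5080205616336551365807863517421057612496829492637697081118927610489209772128075776
Sum of its 82 digits: 369.

369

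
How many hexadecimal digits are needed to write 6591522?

6

6591522 in base 16 is 649422, which has 6 digits.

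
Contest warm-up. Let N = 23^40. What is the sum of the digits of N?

23^40 = 2945190837423705167875564697729320458241471826430830401
Sum of its 55 digits: 238.

238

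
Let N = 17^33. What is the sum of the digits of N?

170

17^33 = 40254497110927943179349807054456171205137
Sum of its 41 digits: 170.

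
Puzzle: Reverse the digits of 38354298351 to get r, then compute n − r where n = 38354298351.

Reverse of 38354298351 is 15389245383.
38354298351 − 15389245383 = 22965052968

22965052968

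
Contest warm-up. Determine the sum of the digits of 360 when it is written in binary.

360 in base 2 is 101101000.
Digit sum: 1+0+1+1+0+1+0+0+0 = 4.

4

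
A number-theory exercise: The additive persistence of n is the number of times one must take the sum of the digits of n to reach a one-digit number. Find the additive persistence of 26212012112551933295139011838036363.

26212012112551933295139011838036363 → 117 → 9 (2 steps)

2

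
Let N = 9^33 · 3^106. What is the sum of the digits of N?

9^33 · 3^106 = 11610630703530923996233764322605633554400975674804937772291047972101377433780374641
Sum of its 83 digits: 342.

342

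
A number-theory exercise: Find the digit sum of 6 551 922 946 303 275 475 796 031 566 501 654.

6+5+5+1+9+2+2+9+4+6+3+0+3+2+7+5+4+7+5+7+9+6+0+3+1+5+6+6+5+0+1+6+5+4 = 149

149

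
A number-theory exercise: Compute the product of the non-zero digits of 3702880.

3×7×2×8×8 = 2688

2688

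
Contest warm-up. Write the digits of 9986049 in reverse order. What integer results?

9406899

Reversing 9986049 gives 9406899.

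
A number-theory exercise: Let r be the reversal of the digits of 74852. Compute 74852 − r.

Reverse of 74852 is 25847.
74852 − 25847 = 49005

49005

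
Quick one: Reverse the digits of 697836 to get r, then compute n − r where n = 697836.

59040

Reverse of 697836 is 638796.
697836 − 638796 = 59040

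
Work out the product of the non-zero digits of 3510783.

3×5×1×7×8×3 = 2520

2520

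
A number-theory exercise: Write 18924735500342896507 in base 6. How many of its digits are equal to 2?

18924735500342896507 in base 6 is 3554404305032050521231311.
The digit 2 appears 3 times.

3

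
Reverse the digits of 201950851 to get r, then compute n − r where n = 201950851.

43891749

Reverse of 201950851 is 158059102.
201950851 − 158059102 = 43891749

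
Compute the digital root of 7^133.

7

The digital root of n equals n mod 9 (or 9 when 9 | n), so we need 7^133 mod 9.
7^133 ≡ 7 (mod 9), so the digital root is 7.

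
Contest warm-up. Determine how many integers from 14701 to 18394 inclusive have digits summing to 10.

The integers in [14701, 18394] that have digits summing to 10: 15004, 15013, 15022, 15031, 15040, 15103, …, 18010, 18100.
34 qualify.

34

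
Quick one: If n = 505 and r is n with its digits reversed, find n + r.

Reverse of 505 is 505.
505 + 505 = 1010

1010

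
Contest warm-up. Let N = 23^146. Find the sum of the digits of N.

907

23^146 = 6490289344400827366545277798517808668889193297323562505529636438058752714774528806317147143658291317290037593128685335359250921503340009176394799037453739964207157046909538364225161222458710165625489
Sum of its 199 digits: 907.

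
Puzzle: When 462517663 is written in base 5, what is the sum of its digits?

23

462517663 in base 5 is 1421401031123.
Digit sum: 1+4+2+1+4+0+1+0+3+1+1+2+3 = 23.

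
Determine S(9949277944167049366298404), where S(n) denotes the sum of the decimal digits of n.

133

9+9+4+9+2+7+7+9+4+4+1+6+7+0+4+9+3+6+6+2+9+8+4+0+4 = 133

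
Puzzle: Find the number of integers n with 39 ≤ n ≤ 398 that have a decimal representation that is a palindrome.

The integers in [39, 398] that have a decimal representation that is a palindrome: 44, 55, 66, 77, 88, 99, …, 383, 393.
36 qualify.

36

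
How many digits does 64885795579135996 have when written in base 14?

64885795579135996 in base 14 is 5BA6C93967C275A, which has 15 digits.

15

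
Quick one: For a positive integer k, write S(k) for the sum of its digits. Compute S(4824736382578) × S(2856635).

2345

S(4824736382578) = 4+8+2+4+7+3+6+3+8+2+5+7+8 = 67.
S(2856635) = 2+8+5+6+6+3+5 = 35.
67 · 35 = 2345.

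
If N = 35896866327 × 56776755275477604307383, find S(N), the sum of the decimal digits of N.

35896866327 × 56776755275477604307383 = 2038107594604611622904326970192241
Sum of its 34 digits: 126.

126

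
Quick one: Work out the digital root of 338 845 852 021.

4

3+3+8+8+4+5+8+5+2+0+2+1 = 49
4+9 = 13
1+3 = 4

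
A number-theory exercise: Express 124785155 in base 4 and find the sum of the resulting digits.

124785155 in base 4 is 13130001020003.
Digit sum: 1+3+1+3+0+0+0+1+0+2+0+0+0+3 = 14.

14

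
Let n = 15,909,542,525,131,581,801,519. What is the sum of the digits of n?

1+5+9+0+9+5+4+2+5+2+5+1+3+1+5+8+1+8+0+1+5+1+9 = 90

90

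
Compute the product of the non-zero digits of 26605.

360

2×6×6×5 = 360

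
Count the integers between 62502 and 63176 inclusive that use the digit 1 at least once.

The integers in [62502, 63176] that use the digit 1 at least once: 62510, 62511, 62512, 62513, 62514, 62515, …, 63175, 63176.
190 qualify.

190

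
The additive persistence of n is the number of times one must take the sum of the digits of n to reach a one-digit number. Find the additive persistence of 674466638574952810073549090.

3

674466638574952810073549090 → 128 → 11 → 2 (3 steps)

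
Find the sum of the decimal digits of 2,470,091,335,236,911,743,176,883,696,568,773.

160

2+4+7+0+0+9+1+3+3+5+2+3+6+9+1+1+7+4+3+1+7+6+8+8+3+6+9+6+5+6+8+7+7+3 = 160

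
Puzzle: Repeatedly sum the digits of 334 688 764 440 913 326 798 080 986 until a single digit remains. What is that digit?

3+3+4+6+8+8+7+6+4+4+4+0+9+1+3+3+2+6+7+9+8+0+8+0+9+8+6 = 136
1+3+6 = 10
1+0 = 1

1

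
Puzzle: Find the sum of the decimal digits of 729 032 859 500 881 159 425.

93

7+2+9+0+3+2+8+5+9+5+0+0+8+8+1+1+5+9+4+2+5 = 93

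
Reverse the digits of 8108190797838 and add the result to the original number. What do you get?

16496161715856

Reverse of 8108190797838 is 8387970918018.
8108190797838 + 8387970918018 = 16496161715856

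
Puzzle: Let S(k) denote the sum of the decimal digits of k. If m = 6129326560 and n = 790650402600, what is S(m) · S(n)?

1560

S(6129326560) = 6+1+2+9+3+2+6+5+6+0 = 40.
S(790650402600) = 7+9+0+6+5+0+4+0+2+6+0+0 = 39.
40 · 39 = 1560.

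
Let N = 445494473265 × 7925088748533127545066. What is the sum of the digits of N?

445494473265 × 7925088748533127545066 = 3530583237606143697092240219660490
Sum of its 34 digits: 135.

135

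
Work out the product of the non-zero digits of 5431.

60

5×4×3×1 = 60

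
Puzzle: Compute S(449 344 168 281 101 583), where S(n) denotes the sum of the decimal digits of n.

4+4+9+3+4+4+1+6+8+2+8+1+1+0+1+5+8+3 = 72

72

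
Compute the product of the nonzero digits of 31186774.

3×1×1×8×6×7×7×4 = 28224

28224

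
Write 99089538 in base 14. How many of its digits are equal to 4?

99089538 in base 14 is D2354C2.
The digit 4 appears 1 time.

1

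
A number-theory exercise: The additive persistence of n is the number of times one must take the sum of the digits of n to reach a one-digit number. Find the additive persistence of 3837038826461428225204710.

3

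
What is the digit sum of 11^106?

538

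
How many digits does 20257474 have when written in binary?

25

20257474 in base 2 is 1001101010001101011000010, which has 25 digits.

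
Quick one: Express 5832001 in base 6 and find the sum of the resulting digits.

5832001 in base 6 is 325000001.
Digit sum: 3+2+5+0+0+0+0+0+1 = 11.

11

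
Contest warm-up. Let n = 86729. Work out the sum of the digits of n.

32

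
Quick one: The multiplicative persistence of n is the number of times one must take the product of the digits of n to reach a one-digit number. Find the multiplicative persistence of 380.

380 → 0 (1 step)

1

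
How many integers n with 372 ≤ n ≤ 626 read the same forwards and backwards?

26

The integers in [372, 626] that read the same forwards and backwards: 373, 383, 393, 404, 414, 424, …, 616, 626.
26 qualify.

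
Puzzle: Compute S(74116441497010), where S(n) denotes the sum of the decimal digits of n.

7+4+1+1+6+4+4+1+4+9+7+0+1+0 = 49

49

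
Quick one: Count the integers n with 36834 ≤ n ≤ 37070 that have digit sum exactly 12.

3

The integers in [36834, 37070] that have digit sum exactly 12: 37002, 37011, 37020.
3 qualify.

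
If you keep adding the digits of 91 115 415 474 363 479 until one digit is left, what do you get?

2

9+1+1+1+5+4+1+5+4+7+4+3+6+3+4+7+9 = 74
7+4 = 11
1+1 = 2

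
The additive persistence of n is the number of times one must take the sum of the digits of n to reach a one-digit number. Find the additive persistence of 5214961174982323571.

5214961174982323571 → 80 → 8 (2 steps)

2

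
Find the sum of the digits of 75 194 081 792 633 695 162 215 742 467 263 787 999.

192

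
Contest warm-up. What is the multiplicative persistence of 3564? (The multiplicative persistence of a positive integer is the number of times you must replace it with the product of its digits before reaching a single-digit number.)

2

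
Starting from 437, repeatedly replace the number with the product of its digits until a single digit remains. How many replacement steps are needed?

3

437 → 84 → 32 → 6 (3 steps)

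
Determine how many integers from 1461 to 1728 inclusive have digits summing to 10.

The integers in [1461, 1728] that have digits summing to 10: 1504, 1513, 1522, 1531, 1540, 1603, …, 1711, 1720.
12 qualify.

12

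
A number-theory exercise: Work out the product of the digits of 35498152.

43200

3×5×4×9×8×1×5×2 = 43200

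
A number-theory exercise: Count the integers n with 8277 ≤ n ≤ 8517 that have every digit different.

The integers in [8277, 8517] that have every digit different: 8279, 8290, 8291, 8293, 8294, 8295, …, 8516, 8517.
133 qualify.

133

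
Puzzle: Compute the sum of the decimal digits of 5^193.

626

5^193 = 796545955566226138514440198883855902795552277596309393036942926693081450756529080471544937360091342970491723463055677711963653564453125
Sum of its 135 digits: 626.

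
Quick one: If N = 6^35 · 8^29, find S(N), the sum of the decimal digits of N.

216

6^35 · 8^29 = 266013321671864043741220040179439641687741483532156928
Sum of its 54 digits: 216.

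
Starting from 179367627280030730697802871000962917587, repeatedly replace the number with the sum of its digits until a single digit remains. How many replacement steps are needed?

3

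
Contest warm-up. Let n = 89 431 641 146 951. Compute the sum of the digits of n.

62

8+9+4+3+1+6+4+1+1+4+6+9+5+1 = 62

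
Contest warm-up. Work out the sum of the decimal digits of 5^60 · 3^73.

5^60 · 3^73 = 58620815350186805700872068693450397773581084237548566306941211223602294921875
Sum of its 77 digits: 333.

333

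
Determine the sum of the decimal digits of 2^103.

2^103 = 10141204801825835211973625643008
Sum of its 32 digits: 110.

110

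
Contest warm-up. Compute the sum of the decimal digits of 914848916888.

74

9+1+4+8+4+8+9+1+6+8+8+8 = 74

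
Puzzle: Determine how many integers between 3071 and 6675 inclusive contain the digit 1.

The integers in [3071, 6675] that contain the digit 1: 3071, 3081, 3091, 3100, 3101, 3102, …, 6661, 6671.
1009 qualify.

1009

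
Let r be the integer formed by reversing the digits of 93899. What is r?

Reversing 93899 gives 99839.

99839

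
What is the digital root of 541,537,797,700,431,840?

5+4+1+5+3+7+7+9+7+7+0+0+4+3+1+8+4+0 = 75
7+5 = 12
1+2 = 3
(Equivalently, 541,537,797,700,431,840 mod 9 = 3.)

3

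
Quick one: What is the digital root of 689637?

3

6+8+9+6+3+7 = 39
3+9 = 12
1+2 = 3
(Equivalently, 689637 mod 9 = 3.)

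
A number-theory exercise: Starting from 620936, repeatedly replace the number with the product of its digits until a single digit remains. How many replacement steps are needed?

620936 → 0 (1 step)

1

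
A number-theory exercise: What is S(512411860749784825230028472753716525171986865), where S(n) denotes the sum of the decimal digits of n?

5+1+2+4+1+1+8+6+0+7+4+9+7+8+4+8+2+5+2+3+0+0+2+8+4+7+2+7+5+3+7+1+6+5+2+5+1+7+1+9+8+6+8+6+5 = 202

202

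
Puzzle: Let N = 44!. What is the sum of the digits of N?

44! = 2658271574788448768043625811014615890319638528000000000
Sum of its 55 digits: 216.

216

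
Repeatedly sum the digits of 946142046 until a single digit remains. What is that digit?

9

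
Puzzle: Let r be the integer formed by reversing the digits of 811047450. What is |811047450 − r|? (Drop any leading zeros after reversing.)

756307332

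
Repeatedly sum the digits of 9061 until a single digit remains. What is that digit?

7

9+0+6+1 = 16
1+6 = 7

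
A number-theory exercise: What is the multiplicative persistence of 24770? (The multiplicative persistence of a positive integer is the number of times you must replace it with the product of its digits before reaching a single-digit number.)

24770 → 0 (1 step)

1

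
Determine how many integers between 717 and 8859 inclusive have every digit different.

4178

The integers in [717, 8859] that have every digit different: 718, 719, 720, 721, 723, 724, …, 8795, 8796.
4178 qualify.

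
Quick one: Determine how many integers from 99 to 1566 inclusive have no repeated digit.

The integers in [99, 1566] that have no repeated digit: 102, 103, 104, 105, 106, 107, …, 1563, 1564.
904 qualify.

904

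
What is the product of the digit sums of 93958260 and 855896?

1722

S(93958260) = 9+3+9+5+8+2+6+0 = 42.
S(855896) = 8+5+5+8+9+6 = 41.
42 · 41 = 1722.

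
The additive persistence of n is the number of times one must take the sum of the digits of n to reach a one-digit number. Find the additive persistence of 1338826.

2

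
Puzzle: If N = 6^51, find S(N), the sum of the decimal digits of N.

216

6^51 = 4849687664788584363858837602739217760256
Sum of its 40 digits: 216.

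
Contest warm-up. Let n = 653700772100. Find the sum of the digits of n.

38

6+5+3+7+0+0+7+7+2+1+0+0 = 38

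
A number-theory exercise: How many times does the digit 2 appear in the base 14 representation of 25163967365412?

2

25163967365412 in base 14 is 62DD2A3B4B08.
The digit 2 appears 2 times.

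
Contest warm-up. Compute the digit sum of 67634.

6+7+6+3+4 = 26

26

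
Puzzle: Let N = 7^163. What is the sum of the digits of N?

7^163 = 563612377803792947265531140820894868575250234922636559494929282232990194987864746914004563069661276174010417776269913283230247777223328343
Sum of its 138 digits: 628.

628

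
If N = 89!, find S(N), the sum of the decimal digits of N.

89! = 16507955160908461081216919262453619309839666236496541854913520707833171034378509739399912570787600662729080382999756800000000000000000000
Sum of its 137 digits: 549.

549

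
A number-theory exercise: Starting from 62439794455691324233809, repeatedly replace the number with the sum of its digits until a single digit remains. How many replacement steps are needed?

2

62439794455691324233809 → 108 → 9 (2 steps)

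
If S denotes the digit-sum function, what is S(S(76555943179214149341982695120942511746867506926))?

First digit sum: 220.
2+2+0 = 4.

4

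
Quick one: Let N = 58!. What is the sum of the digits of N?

288

58! = 2350561331282878571829474910515074683828862318181142924420699914240000000000000
Sum of its 79 digits: 288.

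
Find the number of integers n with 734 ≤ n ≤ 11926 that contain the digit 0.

3747

The integers in [734, 11926] that contain the digit 0: 740, 750, 760, 770, 780, 790, …, 11910, 11920.
3747 qualify.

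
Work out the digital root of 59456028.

5+9+4+5+6+0+2+8 = 39
3+9 = 12
1+2 = 3

3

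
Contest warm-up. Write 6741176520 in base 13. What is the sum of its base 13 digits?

48

6741176520 in base 13 is 8357C4360.
Digit sum: 8+3+5+7+12+4+3+6+0 = 48.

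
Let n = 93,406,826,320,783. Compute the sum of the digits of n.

9+3+4+0+6+8+2+6+3+2+0+7+8+3 = 61

61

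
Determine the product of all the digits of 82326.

576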